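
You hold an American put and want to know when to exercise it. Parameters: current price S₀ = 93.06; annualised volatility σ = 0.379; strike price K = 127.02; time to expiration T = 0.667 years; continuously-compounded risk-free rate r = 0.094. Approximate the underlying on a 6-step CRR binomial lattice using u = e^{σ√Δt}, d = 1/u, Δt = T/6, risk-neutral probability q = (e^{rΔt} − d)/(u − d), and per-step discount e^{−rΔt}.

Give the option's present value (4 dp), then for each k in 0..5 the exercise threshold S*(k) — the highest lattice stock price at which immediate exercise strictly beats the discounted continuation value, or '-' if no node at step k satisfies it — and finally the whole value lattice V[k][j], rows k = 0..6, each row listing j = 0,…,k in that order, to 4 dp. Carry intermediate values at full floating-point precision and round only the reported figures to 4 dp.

Δt=0.11117  u=1.13470  d=0.88129  q=0.50990  discount=0.98960
step 6 (expiry): payoffs max(K−S,0) = 83.4201 70.8836 54.7424 33.9600 7.2020 0.0000 0.0000
step 5: (k=5,j=0): S=49.4726, (K−S)⁺=77.5474, hold=76.2269 ⇒ V=77.5474 exercise | (k=5,j=1): S=63.6978, (K−S)⁺=63.3222, hold=62.0018 ⇒ V=63.3222 exercise | (k=5,j=2): S=82.0131, (K−S)⁺=45.0069, hold=43.6864 ⇒ V=45.0069 exercise | (k=5,j=3): S=105.5948, (K−S)⁺=21.4252, hold=20.1048 ⇒ V=21.4252 exercise | (k=5,j=4): S=135.9571, (K−S)⁺=0.0000, hold=3.4930 ⇒ V=3.4930 continue | (k=5,j=5): S=175.0495, (K−S)⁺=0.0000, hold=0.0000 ⇒ V=0.0000 continue  boundary S*=105.5948
step 4: (k=4,j=0): S=56.1364, (K−S)⁺=70.8836, hold=69.5632 ⇒ V=70.8836 exercise | (k=4,j=1): S=72.2776, (K−S)⁺=54.7424, hold=53.4220 ⇒ V=54.7424 exercise | (k=4,j=2): S=93.0600, (K−S)⁺=33.9600, hold=32.6396 ⇒ V=33.9600 exercise | (k=4,j=3): S=119.8180, (K−S)⁺=7.2020, hold=12.1538 ⇒ V=12.1538 continue | (k=4,j=4): S=154.2700, (K−S)⁺=0.0000, hold=1.6941 ⇒ V=1.6941 continue  boundary S*=93.0600
step 3: (k=3,j=0): S=63.6978, (K−S)⁺=63.3222, hold=62.0018 ⇒ V=63.3222 exercise | (k=3,j=1): S=82.0131, (K−S)⁺=45.0069, hold=43.6864 ⇒ V=45.0069 exercise | (k=3,j=2): S=105.5948, (K−S)⁺=21.4252, hold=22.6035 ⇒ V=22.6035 continue | (k=3,j=3): S=135.9571, (K−S)⁺=0.0000, hold=6.7494 ⇒ V=6.7494 continue  boundary S*=82.0131
step 2: (k=2,j=0): S=72.2776, (K−S)⁺=54.7424, hold=53.4220 ⇒ V=54.7424 exercise | (k=2,j=1): S=93.0600, (K−S)⁺=33.9600, hold=33.2342 ⇒ V=33.9600 exercise | (k=2,j=2): S=119.8180, (K−S)⁺=7.2020, hold=14.3685 ⇒ V=14.3685 continue  boundary S*=93.0600
step 1: (k=1,j=0): S=82.0131, (K−S)⁺=45.0069, hold=43.6864 ⇒ V=45.0069 exercise | (k=1,j=1): S=105.5948, (K−S)⁺=21.4252, hold=23.7210 ⇒ V=23.7210 continue  boundary S*=82.0131
step 0: (k=0,j=0): S=93.0600, (K−S)⁺=33.9600, hold=33.7981 ⇒ V=33.9600 exercise  boundary S*=93.0600

price = 33.9600
boundary = 93.0600 82.0131 93.0600 82.0131 93.0600 105.5948
tree:
33.9600
45.0069 23.7210
54.7424 33.9600 14.3685
63.3222 45.0069 22.6035 6.7494
70.8836 54.7424 33.9600 12.1538 1.6941
77.5474 63.3222 45.0069 21.4252 3.4930 0.0000
83.4201 70.8836 54.7424 33.9600 7.2020 0.0000 0.0000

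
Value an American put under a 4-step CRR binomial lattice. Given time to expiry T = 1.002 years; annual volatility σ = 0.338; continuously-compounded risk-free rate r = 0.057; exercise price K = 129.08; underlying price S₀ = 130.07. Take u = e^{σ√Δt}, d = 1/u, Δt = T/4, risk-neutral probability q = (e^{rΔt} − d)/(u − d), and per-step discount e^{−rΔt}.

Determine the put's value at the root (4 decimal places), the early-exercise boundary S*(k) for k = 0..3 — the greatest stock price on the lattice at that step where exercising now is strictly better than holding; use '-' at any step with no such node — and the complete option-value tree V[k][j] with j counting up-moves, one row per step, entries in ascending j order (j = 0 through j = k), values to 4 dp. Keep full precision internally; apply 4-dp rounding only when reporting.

price = 13.4372
boundary = - - 92.7340 109.8267
tree:
13.4372
22.5892 4.6757
36.3460 9.4881 0.0000
50.7786 19.2533 0.0000 0.0000
62.9649 36.3460 0.0000 0.0000 0.0000

params: Δt=0.25050 u=1.18432 d=0.84437 q=0.50011 e^(-rΔt)=0.98582
t_4 payoffs: 62.9649 36.3460 0.0000 0.0000 0.0000
t_3: node(3,0) S=78.3014 payoff=50.7786 vs cont=48.9486 → 50.7786 [stop]  node(3,1) S=109.8267 payoff=19.2533 vs cont=17.9114 → 19.2533 [stop]  node(3,2) S=154.0445 payoff=0.0000 vs cont=0.0000 → 0.0000 [wait]  node(3,3) S=216.0650 payoff=0.0000 vs cont=0.0000 → 0.0000 [wait]  ⇒ S*(3)=109.8267
t_2: node(2,0) S=92.7340 payoff=36.3460 vs cont=34.5160 → 36.3460 [stop]  node(2,1) S=130.0700 payoff=0.0000 vs cont=9.4881 → 9.4881 [wait]  node(2,2) S=182.4380 payoff=0.0000 vs cont=0.0000 → 0.0000 [wait]  ⇒ S*(2)=92.7340
t_1: node(1,0) S=109.8267 payoff=19.2533 vs cont=22.5892 → 22.5892 [wait]  node(1,1) S=154.0445 payoff=0.0000 vs cont=4.6757 → 4.6757 [wait]  ⇒ S*(1)=-
t_0: node(0,0) S=130.0700 payoff=0.0000 vs cont=13.4372 → 13.4372 [wait]  ⇒ S*(0)=-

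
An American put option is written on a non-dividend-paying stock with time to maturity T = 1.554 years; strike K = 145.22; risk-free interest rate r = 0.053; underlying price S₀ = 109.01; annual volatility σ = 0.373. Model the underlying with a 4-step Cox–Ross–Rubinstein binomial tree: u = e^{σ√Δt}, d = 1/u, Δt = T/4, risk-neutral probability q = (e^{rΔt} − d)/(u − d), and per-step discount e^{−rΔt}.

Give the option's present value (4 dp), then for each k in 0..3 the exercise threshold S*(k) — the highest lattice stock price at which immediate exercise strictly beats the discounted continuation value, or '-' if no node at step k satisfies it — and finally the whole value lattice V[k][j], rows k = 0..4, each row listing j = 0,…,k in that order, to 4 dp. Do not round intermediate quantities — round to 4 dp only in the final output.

Δt=0.38850  u=1.26174  d=0.79256  q=0.48648  discount=0.97962
step 4 (expiry): payoffs max(K−S,0) = 102.2080 76.7456 36.2100 0.0000 0.0000
step 3: (k=3,j=0): S=54.2699, (K−S)⁺=90.9501, hold=87.9905 ⇒ V=90.9501 exercise | (k=3,j=1): S=86.3967, (K−S)⁺=58.8233, hold=55.8637 ⇒ V=58.8233 exercise | (k=3,j=2): S=137.5420, (K−S)⁺=7.6780, hold=18.2156 ⇒ V=18.2156 continue | (k=3,j=3): S=218.9645, (K−S)⁺=0.0000, hold=0.0000 ⇒ V=0.0000 continue  boundary S*=86.3967
step 2: (k=2,j=0): S=68.4744, (K−S)⁺=76.7456, hold=73.7860 ⇒ V=76.7456 exercise | (k=2,j=1): S=109.0100, (K−S)⁺=36.2100, hold=38.2723 ⇒ V=38.2723 continue | (k=2,j=2): S=173.5420, (K−S)⁺=0.0000, hold=9.1635 ⇒ V=9.1635 continue  boundary S*=68.4744
step 1: (k=1,j=0): S=86.3967, (K−S)⁺=58.8233, hold=56.8465 ⇒ V=58.8233 exercise | (k=1,j=1): S=137.5420, (K−S)⁺=7.6780, hold=23.6201 ⇒ V=23.6201 continue  boundary S*=86.3967
step 0: (k=0,j=0): S=109.0100, (K−S)⁺=36.2100, hold=40.8479 ⇒ V=40.8479 continue  boundary S*=-

price = 40.8479
boundary = - 86.3967 68.4744 86.3967
tree:
40.8479
58.8233 23.6201
76.7456 38.2723 9.1635
90.9501 58.8233 18.2156 0.0000
102.2080 76.7456 36.2100 0.0000 0.0000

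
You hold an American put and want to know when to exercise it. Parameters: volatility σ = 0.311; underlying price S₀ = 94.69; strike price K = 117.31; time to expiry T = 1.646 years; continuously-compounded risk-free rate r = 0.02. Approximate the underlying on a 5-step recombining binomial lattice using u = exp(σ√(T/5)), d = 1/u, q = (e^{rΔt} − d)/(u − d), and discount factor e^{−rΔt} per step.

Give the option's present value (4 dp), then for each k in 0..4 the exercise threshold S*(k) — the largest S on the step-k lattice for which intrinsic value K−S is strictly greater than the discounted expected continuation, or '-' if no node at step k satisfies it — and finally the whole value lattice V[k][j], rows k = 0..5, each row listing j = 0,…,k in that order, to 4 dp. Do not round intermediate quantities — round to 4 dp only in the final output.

params: Δt=0.32920 u=1.19535 d=0.83657 q=0.47392 e^(-rΔt)=0.99344
t_5 payoffs: 78.5103 61.8706 38.0947 4.1223 0.0000 0.0000
t_4: node(4,0) S=46.3792 payoff=70.9308 vs cont=70.1609 → 70.9308 [stop]  node(4,1) S=66.2695 payoff=51.0405 vs cont=50.2707 → 51.0405 [stop]  node(4,2) S=94.6900 payoff=22.6200 vs cont=21.8502 → 22.6200 [stop]  node(4,3) S=135.2990 payoff=0.0000 vs cont=2.1544 → 2.1544 [wait]  node(4,4) S=193.3236 payoff=0.0000 vs cont=0.0000 → 0.0000 [wait]  ⇒ S*(4)=94.6900
t_3: node(3,0) S=55.4394 payoff=61.8706 vs cont=61.1008 → 61.8706 [stop]  node(3,1) S=79.2153 payoff=38.0947 vs cont=37.3249 → 38.0947 [stop]  node(3,2) S=113.1877 payoff=4.1223 vs cont=12.8362 → 12.8362 [wait]  node(3,3) S=161.7296 payoff=0.0000 vs cont=1.1260 → 1.1260 [wait]  ⇒ S*(3)=79.2153
t_2: node(2,0) S=66.2695 payoff=51.0405 vs cont=50.2707 → 51.0405 [stop]  node(2,1) S=94.6900 payoff=22.6200 vs cont=25.9527 → 25.9527 [wait]  node(2,2) S=135.2990 payoff=0.0000 vs cont=7.2386 → 7.2386 [wait]  ⇒ S*(2)=66.2695
t_1: node(1,0) S=79.2153 payoff=38.0947 vs cont=38.8940 → 38.8940 [wait]  node(1,1) S=113.1877 payoff=4.1223 vs cont=16.9716 → 16.9716 [wait]  ⇒ S*(1)=-
t_0: node(0,0) S=94.6900 payoff=22.6200 vs cont=28.3175 → 28.3175 [wait]  ⇒ S*(0)=-

price = 28.3175
boundary = - - 66.2695 79.2153 94.6900
tree:
28.3175
38.8940 16.9716
51.0405 25.9527 7.2386
61.8706 38.0947 12.8362 1.1260
70.9308 51.0405 22.6200 2.1544 0.0000
78.5103 61.8706 38.0947 4.1223 0.0000 0.0000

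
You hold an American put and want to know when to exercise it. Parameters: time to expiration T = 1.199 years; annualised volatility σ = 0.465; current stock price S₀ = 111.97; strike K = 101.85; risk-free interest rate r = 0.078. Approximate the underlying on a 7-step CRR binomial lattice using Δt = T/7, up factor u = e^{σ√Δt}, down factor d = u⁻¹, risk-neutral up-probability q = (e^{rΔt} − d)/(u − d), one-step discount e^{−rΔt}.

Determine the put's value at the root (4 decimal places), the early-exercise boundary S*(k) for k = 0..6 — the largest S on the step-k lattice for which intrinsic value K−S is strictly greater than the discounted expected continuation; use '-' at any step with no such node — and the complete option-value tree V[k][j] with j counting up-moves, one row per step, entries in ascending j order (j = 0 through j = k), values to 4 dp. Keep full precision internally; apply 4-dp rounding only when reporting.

Δt=0.17129  u=1.21221  d=0.82494  q=0.48677  discount=0.98673
step 7 (expiry): payoffs max(K−S,0) = 72.7396 59.0734 38.9915 9.4818 0.0000 0.0000 0.0000 0.0000
step 6: (k=6,j=0): S=35.2880, (K−S)⁺=66.5620, hold=65.2103 ⇒ V=66.5620 exercise | (k=6,j=1): S=51.8543, (K−S)⁺=49.9957, hold=48.6440 ⇒ V=49.9957 exercise | (k=6,j=2): S=76.1980, (K−S)⁺=25.6520, hold=24.3003 ⇒ V=25.6520 exercise | (k=6,j=3): S=111.9700, (K−S)⁺=0.0000, hold=4.8018 ⇒ V=4.8018 continue | (k=6,j=4): S=164.5356, (K−S)⁺=0.0000, hold=0.0000 ⇒ V=0.0000 continue | (k=6,j=5): S=241.7788, (K−S)⁺=0.0000, hold=0.0000 ⇒ V=0.0000 continue | (k=6,j=6): S=355.2847, (K−S)⁺=0.0000, hold=0.0000 ⇒ V=0.0000 continue  boundary S*=76.1980
step 5: (k=5,j=0): S=42.7766, (K−S)⁺=59.0734, hold=57.7217 ⇒ V=59.0734 exercise | (k=5,j=1): S=62.8585, (K−S)⁺=38.9915, hold=37.6398 ⇒ V=38.9915 exercise | (k=5,j=2): S=92.3682, (K−S)⁺=9.4818, hold=15.2971 ⇒ V=15.2971 continue | (k=5,j=3): S=135.7315, (K−S)⁺=0.0000, hold=2.4317 ⇒ V=2.4317 continue | (k=5,j=4): S=199.4523, (K−S)⁺=0.0000, hold=0.0000 ⇒ V=0.0000 continue | (k=5,j=5): S=293.0875, (K−S)⁺=0.0000, hold=0.0000 ⇒ V=0.0000 continue  boundary S*=62.8585
step 4: (k=4,j=0): S=51.8543, (K−S)⁺=49.9957, hold=48.6440 ⇒ V=49.9957 exercise | (k=4,j=1): S=76.1980, (K−S)⁺=25.6520, hold=27.0935 ⇒ V=27.0935 continue | (k=4,j=2): S=111.9700, (K−S)⁺=0.0000, hold=8.9148 ⇒ V=8.9148 continue | (k=4,j=3): S=164.5356, (K−S)⁺=0.0000, hold=1.2315 ⇒ V=1.2315 continue | (k=4,j=4): S=241.7788, (K−S)⁺=0.0000, hold=0.0000 ⇒ V=0.0000 continue  boundary S*=51.8543
step 3: (k=3,j=0): S=62.8585, (K−S)⁺=38.9915, hold=38.3321 ⇒ V=38.9915 exercise | (k=3,j=1): S=92.3682, (K−S)⁺=9.4818, hold=18.0026 ⇒ V=18.0026 continue | (k=3,j=2): S=135.7315, (K−S)⁺=0.0000, hold=5.1061 ⇒ V=5.1061 continue | (k=3,j=3): S=199.4523, (K−S)⁺=0.0000, hold=0.6237 ⇒ V=0.6237 continue  boundary S*=62.8585
step 2: (k=2,j=0): S=76.1980, (K−S)⁺=25.6520, hold=28.3929 ⇒ V=28.3929 continue | (k=2,j=1): S=111.9700, (K−S)⁺=0.0000, hold=11.5694 ⇒ V=11.5694 continue | (k=2,j=2): S=164.5356, (K−S)⁺=0.0000, hold=2.8854 ⇒ V=2.8854 continue  boundary S*=-
step 1: (k=1,j=0): S=92.3682, (K−S)⁺=9.4818, hold=19.9357 ⇒ V=19.9357 continue | (k=1,j=1): S=135.7315, (K−S)⁺=0.0000, hold=7.2449 ⇒ V=7.2449 continue  boundary S*=-
step 0: (k=0,j=0): S=111.9700, (K−S)⁺=0.0000, hold=13.5757 ⇒ V=13.5757 continue  boundary S*=-

price = 13.5757
boundary = - - - 62.8585 51.8543 62.8585 76.1980
tree:
13.5757
19.9357 7.2449
28.3929 11.5694 2.8854
38.9915 18.0026 5.1061 0.6237
49.9957 27.0935 8.9148 1.2315 0.0000
59.0734 38.9915 15.2971 2.4317 0.0000 0.0000
66.5620 49.9957 25.6520 4.8018 0.0000 0.0000 0.0000
72.7396 59.0734 38.9915 9.4818 0.0000 0.0000 0.0000 0.0000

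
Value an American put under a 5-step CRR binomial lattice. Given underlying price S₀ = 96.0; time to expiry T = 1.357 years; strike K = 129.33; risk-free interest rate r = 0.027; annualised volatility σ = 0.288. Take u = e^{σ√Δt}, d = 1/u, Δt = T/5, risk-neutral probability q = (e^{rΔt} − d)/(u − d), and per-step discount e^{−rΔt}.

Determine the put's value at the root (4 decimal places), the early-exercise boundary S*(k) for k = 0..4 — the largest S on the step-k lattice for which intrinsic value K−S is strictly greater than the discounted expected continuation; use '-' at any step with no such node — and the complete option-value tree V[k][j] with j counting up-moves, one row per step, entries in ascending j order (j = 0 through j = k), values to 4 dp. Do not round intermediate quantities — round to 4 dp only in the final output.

params: Δt=0.27140 u=1.16188 d=0.86068 q=0.48698 e^(-rΔt)=0.99270
t_5 payoffs: 83.9911 68.1244 46.7051 17.7898 0.0000 0.0000
t_4: node(4,0) S=52.6782 payoff=76.6518 vs cont=75.7076 → 76.6518 [stop]  node(4,1) S=71.1133 payoff=58.2167 vs cont=57.2724 → 58.2167 [stop]  node(4,2) S=96.0000 payoff=33.3300 vs cont=32.3858 → 33.3300 [stop]  node(4,3) S=129.5959 payoff=0.0000 vs cont=9.0599 → 9.0599 [wait]  node(4,4) S=174.9491 payoff=0.0000 vs cont=0.0000 → 0.0000 [wait]  ⇒ S*(4)=96.0000
t_3: node(3,0) S=61.2056 payoff=68.1244 vs cont=67.1802 → 68.1244 [stop]  node(3,1) S=82.6249 payoff=46.7051 vs cont=45.7608 → 46.7051 [stop]  node(3,2) S=111.5402 payoff=17.7898 vs cont=21.3539 → 21.3539 [wait]  node(3,3) S=150.5745 payoff=0.0000 vs cont=4.6140 → 4.6140 [wait]  ⇒ S*(3)=82.6249
t_2: node(2,0) S=71.1133 payoff=58.2167 vs cont=57.2724 → 58.2167 [stop]  node(2,1) S=96.0000 payoff=33.3300 vs cont=34.1087 → 34.1087 [wait]  node(2,2) S=129.5959 payoff=0.0000 vs cont=13.1055 → 13.1055 [wait]  ⇒ S*(2)=71.1133
t_1: node(1,0) S=82.6249 payoff=46.7051 vs cont=46.1373 → 46.7051 [stop]  node(1,1) S=111.5402 payoff=17.7898 vs cont=23.7063 → 23.7063 [wait]  ⇒ S*(1)=82.6249
t_0: node(0,0) S=96.0000 payoff=33.3300 vs cont=35.2459 → 35.2459 [wait]  ⇒ S*(0)=-

price = 35.2459
boundary = - 82.6249 71.1133 82.6249 96.0000
tree:
35.2459
46.7051 23.7063
58.2167 34.1087 13.1055
68.1244 46.7051 21.3539 4.6140
76.6518 58.2167 33.3300 9.0599 0.0000
83.9911 68.1244 46.7051 17.7898 0.0000 0.0000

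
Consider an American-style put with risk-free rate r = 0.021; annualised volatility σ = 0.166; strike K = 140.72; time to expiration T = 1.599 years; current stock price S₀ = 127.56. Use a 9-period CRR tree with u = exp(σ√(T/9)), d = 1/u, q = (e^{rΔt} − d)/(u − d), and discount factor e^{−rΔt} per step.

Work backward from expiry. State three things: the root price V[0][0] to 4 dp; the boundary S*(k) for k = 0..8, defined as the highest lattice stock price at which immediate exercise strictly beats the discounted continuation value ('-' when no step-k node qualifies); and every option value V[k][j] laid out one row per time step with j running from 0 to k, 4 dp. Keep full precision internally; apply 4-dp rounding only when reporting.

price = 16.8913
boundary = - - 110.9020 103.4075 110.9020 103.4075 110.9020 118.9397 127.5600
tree:
16.8913
22.7857 11.3340
29.8180 16.1748 6.7514
37.3125 22.3575 10.3344 3.3476
44.3006 29.8180 15.3309 5.5945 1.2064
50.8164 37.3125 21.8888 9.1225 2.2351 0.2238
56.8920 44.3006 29.8180 14.4070 4.0961 0.4577 0.0000
62.5569 50.8164 37.3125 21.7803 7.4060 0.9360 0.0000 0.0000
67.8390 56.8920 44.3006 29.8180 13.1600 1.9143 0.0000 0.0000 0.0000
72.7642 62.5569 50.8164 37.3125 21.7803 3.9150 0.0000 0.0000 0.0000 0.0000

params: Δt=0.17767 u=1.07248 d=0.93242 q=0.50920 e^(-rΔt)=0.99628
t_9 payoffs: 72.7642 62.5569 50.8164 37.3125 21.7803 3.9150 0.0000 0.0000 0.0000 0.0000
t_8: node(8,0) S=72.8810 payoff=67.8390 vs cont=67.3150 → 67.8390 [stop]  node(8,1) S=83.8280 payoff=56.8920 vs cont=56.3679 → 56.8920 [stop]  node(8,2) S=96.4194 payoff=44.3006 vs cont=43.7766 → 44.3006 [stop]  node(8,3) S=110.9020 payoff=29.8180 vs cont=29.2939 → 29.8180 [stop]  node(8,4) S=127.5600 payoff=13.1600 vs cont=12.6360 → 13.1600 [stop]  node(8,5) S=146.7201 payoff=0.0000 vs cont=1.9143 → 1.9143 [wait]  node(8,6) S=168.7581 payoff=0.0000 vs cont=0.0000 → 0.0000 [wait]  node(8,7) S=194.1063 payoff=0.0000 vs cont=0.0000 → 0.0000 [wait]  node(8,8) S=223.2620 payoff=0.0000 vs cont=0.0000 → 0.0000 [wait]  ⇒ S*(8)=127.5600
t_7: node(7,0) S=78.1631 payoff=62.5569 vs cont=62.0328 → 62.5569 [stop]  node(7,1) S=89.9036 payoff=50.8164 vs cont=50.2924 → 50.8164 [stop]  node(7,2) S=103.4075 payoff=37.3125 vs cont=36.7885 → 37.3125 [stop]  node(7,3) S=118.9397 payoff=21.7803 vs cont=21.2562 → 21.7803 [stop]  node(7,4) S=136.8050 payoff=3.9150 vs cont=7.4060 → 7.4060 [wait]  node(7,5) S=157.3537 payoff=0.0000 vs cont=0.9360 → 0.9360 [wait]  node(7,6) S=180.9890 payoff=0.0000 vs cont=0.0000 → 0.0000 [wait]  node(7,7) S=208.1743 payoff=0.0000 vs cont=0.0000 → 0.0000 [wait]  ⇒ S*(7)=118.9397
t_6: node(6,0) S=83.8280 payoff=56.8920 vs cont=56.3679 → 56.8920 [stop]  node(6,1) S=96.4194 payoff=44.3006 vs cont=43.7766 → 44.3006 [stop]  node(6,2) S=110.9020 payoff=29.8180 vs cont=29.2939 → 29.8180 [stop]  node(6,3) S=127.5600 payoff=13.1600 vs cont=14.4070 → 14.4070 [wait]  node(6,4) S=146.7201 payoff=0.0000 vs cont=4.0961 → 4.0961 [wait]  node(6,5) S=168.7581 payoff=0.0000 vs cont=0.4577 → 0.4577 [wait]  node(6,6) S=194.1063 payoff=0.0000 vs cont=0.0000 → 0.0000 [wait]  ⇒ S*(6)=110.9020
t_5: node(5,0) S=89.9036 payoff=50.8164 vs cont=50.2924 → 50.8164 [stop]  node(5,1) S=103.4075 payoff=37.3125 vs cont=36.7885 → 37.3125 [stop]  node(5,2) S=118.9397 payoff=21.7803 vs cont=21.8888 → 21.8888 [wait]  node(5,3) S=136.8050 payoff=3.9150 vs cont=9.1225 → 9.1225 [wait]  node(5,4) S=157.3537 payoff=0.0000 vs cont=2.2351 → 2.2351 [wait]  node(5,5) S=180.9890 payoff=0.0000 vs cont=0.2238 → 0.2238 [wait]  ⇒ S*(5)=103.4075
t_4: node(4,0) S=96.4194 payoff=44.3006 vs cont=43.7766 → 44.3006 [stop]  node(4,1) S=110.9020 payoff=29.8180 vs cont=29.3490 → 29.8180 [stop]  node(4,2) S=127.5600 payoff=13.1600 vs cont=15.3309 → 15.3309 [wait]  node(4,3) S=146.7201 payoff=0.0000 vs cont=5.5945 → 5.5945 [wait]  node(4,4) S=168.7581 payoff=0.0000 vs cont=1.2064 → 1.2064 [wait]  ⇒ S*(4)=110.9020
t_3: node(3,0) S=103.4075 payoff=37.3125 vs cont=36.7885 → 37.3125 [stop]  node(3,1) S=118.9397 payoff=21.7803 vs cont=22.3575 → 22.3575 [wait]  node(3,2) S=136.8050 payoff=3.9150 vs cont=10.3344 → 10.3344 [wait]  node(3,3) S=157.3537 payoff=0.0000 vs cont=3.3476 → 3.3476 [wait]  ⇒ S*(3)=103.4075
t_2: node(2,0) S=110.9020 payoff=29.8180 vs cont=29.5868 → 29.8180 [stop]  node(2,1) S=127.5600 payoff=13.1600 vs cont=16.1748 → 16.1748 [wait]  node(2,2) S=146.7201 payoff=0.0000 vs cont=6.7514 → 6.7514 [wait]  ⇒ S*(2)=110.9020
t_1: node(1,0) S=118.9397 payoff=21.7803 vs cont=22.7857 → 22.7857 [wait]  node(1,1) S=136.8050 payoff=3.9150 vs cont=11.3340 → 11.3340 [wait]  ⇒ S*(1)=-
t_0: node(0,0) S=127.5600 payoff=13.1600 vs cont=16.8913 → 16.8913 [wait]  ⇒ S*(0)=-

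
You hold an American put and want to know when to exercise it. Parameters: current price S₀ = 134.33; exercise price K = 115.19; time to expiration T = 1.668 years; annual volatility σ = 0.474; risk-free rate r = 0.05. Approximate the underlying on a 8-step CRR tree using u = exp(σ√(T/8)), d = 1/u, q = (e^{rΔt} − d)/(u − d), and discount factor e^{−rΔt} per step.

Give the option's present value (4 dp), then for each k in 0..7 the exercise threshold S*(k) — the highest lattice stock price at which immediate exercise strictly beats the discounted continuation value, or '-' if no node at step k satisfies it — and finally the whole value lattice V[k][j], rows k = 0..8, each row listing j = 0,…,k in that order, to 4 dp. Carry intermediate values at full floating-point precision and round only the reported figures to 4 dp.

Δt=0.20850, u=1.24164, d=0.80538, q=0.47012, disc=e^(-rΔt)=0.98963
k=8 terminal: V=max(K-S,0) → 91.4110 78.5303 58.6724 28.0579 0.0000 0.0000 0.0000 0.0000 0.0000
k=7: j=0 S=29.5251 intr=85.6649 cont=84.4703 V=85.6649[EX]; j=1 S=45.5183 intr=69.6717 cont=68.4771 V=69.6717[EX]; j=2 S=70.1748 intr=45.0152 cont=43.8206 V=45.0152[EX]; j=3 S=108.1871 intr=7.0029 cont=14.7131 V=14.7131[hold]; j=4 S=166.7901 intr=0.0000 cont=0.0000 V=0.0000[hold]; j=5 S=257.1373 intr=0.0000 cont=0.0000 V=0.0000[hold]; j=6 S=396.4239 intr=0.0000 cont=0.0000 V=0.0000[hold]; j=7 S=611.1595 intr=0.0000 cont=0.0000 V=0.0000[hold]  S*(7)=70.1748
k=6: j=0 S=36.6597 intr=78.5303 cont=77.3357 V=78.5303[EX]; j=1 S=56.5176 intr=58.6724 cont=57.4778 V=58.6724[EX]; j=2 S=87.1321 intr=28.0579 cont=30.4504 V=30.4504[hold]; j=3 S=134.3300 intr=0.0000 cont=7.7153 V=7.7153[hold]; j=4 S=207.0941 intr=0.0000 cont=0.0000 V=0.0000[hold]; j=5 S=319.2732 intr=0.0000 cont=0.0000 V=0.0000[hold]; j=6 S=492.2177 intr=0.0000 cont=0.0000 V=0.0000[hold]  S*(6)=56.5176
k=5: j=0 S=45.5183 intr=69.6717 cont=68.4771 V=69.6717[EX]; j=1 S=70.1748 intr=45.0152 cont=44.9337 V=45.0152[EX]; j=2 S=108.1871 intr=7.0029 cont=19.5572 V=19.5572[hold]; j=3 S=166.7901 intr=0.0000 cont=4.0458 V=4.0458[hold]; j=4 S=257.1373 intr=0.0000 cont=0.0000 V=0.0000[hold]; j=5 S=396.4239 intr=0.0000 cont=0.0000 V=0.0000[hold]  S*(5)=70.1748
k=4: j=0 S=56.5176 intr=58.6724 cont=57.4778 V=58.6724[EX]; j=1 S=87.1321 intr=28.0579 cont=32.7041 V=32.7041[hold]; j=2 S=134.3300 intr=0.0000 cont=12.1377 V=12.1377[hold]; j=3 S=207.0941 intr=0.0000 cont=2.1215 V=2.1215[hold]; j=4 S=319.2732 intr=0.0000 cont=0.0000 V=0.0000[hold]  S*(4)=56.5176
k=3: j=0 S=70.1748 intr=45.0152 cont=45.9823 V=45.9823[hold]; j=1 S=108.1871 intr=7.0029 cont=22.7965 V=22.7965[hold]; j=2 S=166.7901 intr=0.0000 cont=7.3518 V=7.3518[hold]; j=3 S=257.1373 intr=0.0000 cont=1.1125 V=1.1125[hold]  S*(3)=-
k=2: j=0 S=87.1321 intr=28.0579 cont=34.7183 V=34.7183[hold]; j=1 S=134.3300 intr=0.0000 cont=15.3745 V=15.3745[hold]; j=2 S=207.0941 intr=0.0000 cont=4.3728 V=4.3728[hold]  S*(2)=-
k=1: j=0 S=108.1871 intr=7.0029 cont=25.3586 V=25.3586[hold]; j=1 S=166.7901 intr=0.0000 cont=10.0965 V=10.0965[hold]  S*(1)=-
k=0: j=0 S=134.3300 intr=0.0000 cont=17.9950 V=17.9950[hold]  S*(0)=-

price = 17.9950
boundary = - - - - 56.5176 70.1748 56.5176 70.1748
tree:
17.9950
25.3586 10.0965
34.7183 15.3745 4.3728
45.9823 22.7965 7.3518 1.1125
58.6724 32.7041 12.1377 2.1215 0.0000
69.6717 45.0152 19.5572 4.0458 0.0000 0.0000
78.5303 58.6724 30.4504 7.7153 0.0000 0.0000 0.0000
85.6649 69.6717 45.0152 14.7131 0.0000 0.0000 0.0000 0.0000
91.4110 78.5303 58.6724 28.0579 0.0000 0.0000 0.0000 0.0000 0.0000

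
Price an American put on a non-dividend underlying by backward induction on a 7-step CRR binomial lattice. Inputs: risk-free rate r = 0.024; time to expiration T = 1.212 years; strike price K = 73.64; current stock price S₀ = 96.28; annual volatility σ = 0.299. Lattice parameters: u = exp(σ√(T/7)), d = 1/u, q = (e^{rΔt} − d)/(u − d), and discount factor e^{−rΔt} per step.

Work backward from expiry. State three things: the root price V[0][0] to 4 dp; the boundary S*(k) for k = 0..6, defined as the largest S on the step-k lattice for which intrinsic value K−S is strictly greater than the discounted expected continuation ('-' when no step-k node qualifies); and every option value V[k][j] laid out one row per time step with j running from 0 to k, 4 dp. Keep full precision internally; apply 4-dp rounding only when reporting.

Δt=0.17314, u=1.13249, d=0.88301, q=0.48563, disc=e^(-rΔt)=0.99585
k=7 terminal: V=max(K-S,0) → 33.3399 21.9541 7.3516 0.0000 0.0000 0.0000 0.0000 0.0000
k=6: j=0 S=45.6393 intr=28.0007 cont=27.6953 V=28.0007[EX]; j=1 S=58.5335 intr=15.1065 cont=14.8011 V=15.1065[EX]; j=2 S=75.0707 intr=0.0000 cont=3.7658 V=3.7658[hold]; j=3 S=96.2800 intr=0.0000 cont=0.0000 V=0.0000[hold]; j=4 S=123.4815 intr=0.0000 cont=0.0000 V=0.0000[hold]; j=5 S=158.3680 intr=0.0000 cont=0.0000 V=0.0000[hold]; j=6 S=203.1108 intr=0.0000 cont=0.0000 V=0.0000[hold]  S*(6)=58.5335
k=5: j=0 S=51.6859 intr=21.9541 cont=21.6488 V=21.9541[EX]; j=1 S=66.2884 intr=7.3516 cont=9.5593 V=9.5593[hold]; j=2 S=85.0165 intr=0.0000 cont=1.9290 V=1.9290[hold]; j=3 S=109.0358 intr=0.0000 cont=0.0000 V=0.0000[hold]; j=4 S=139.8410 intr=0.0000 cont=0.0000 V=0.0000[hold]; j=5 S=179.3495 intr=0.0000 cont=0.0000 V=0.0000[hold]  S*(5)=51.6859
k=4: j=0 S=58.5335 intr=15.1065 cont=15.8688 V=15.8688[hold]; j=1 S=75.0707 intr=0.0000 cont=5.8295 V=5.8295[hold]; j=2 S=96.2800 intr=0.0000 cont=0.9881 V=0.9881[hold]; j=3 S=123.4815 intr=0.0000 cont=0.0000 V=0.0000[hold]; j=4 S=158.3680 intr=0.0000 cont=0.0000 V=0.0000[hold]  S*(4)=-
k=3: j=0 S=66.2884 intr=7.3516 cont=10.9479 V=10.9479[hold]; j=1 S=85.0165 intr=0.0000 cont=3.4640 V=3.4640[hold]; j=2 S=109.0358 intr=0.0000 cont=0.5061 V=0.5061[hold]; j=3 S=139.8410 intr=0.0000 cont=0.0000 V=0.0000[hold]  S*(3)=-
k=2: j=0 S=75.0707 intr=0.0000 cont=7.2831 V=7.2831[hold]; j=1 S=96.2800 intr=0.0000 cont=2.0192 V=2.0192[hold]; j=2 S=123.4815 intr=0.0000 cont=0.2593 V=0.2593[hold]  S*(2)=-
k=1: j=0 S=85.0165 intr=0.0000 cont=4.7072 V=4.7072[hold]; j=1 S=109.0358 intr=0.0000 cont=1.1597 V=1.1597[hold]  S*(1)=-
k=0: j=0 S=96.2800 intr=0.0000 cont=2.9721 V=2.9721[hold]  S*(0)=-

price = 2.9721
boundary = - - - - - 51.6859 58.5335
tree:
2.9721
4.7072 1.1597
7.2831 2.0192 0.2593
10.9479 3.4640 0.5061 0.0000
15.8688 5.8295 0.9881 0.0000 0.0000
21.9541 9.5593 1.9290 0.0000 0.0000 0.0000
28.0007 15.1065 3.7658 0.0000 0.0000 0.0000 0.0000
33.3399 21.9541 7.3516 0.0000 0.0000 0.0000 0.0000 0.0000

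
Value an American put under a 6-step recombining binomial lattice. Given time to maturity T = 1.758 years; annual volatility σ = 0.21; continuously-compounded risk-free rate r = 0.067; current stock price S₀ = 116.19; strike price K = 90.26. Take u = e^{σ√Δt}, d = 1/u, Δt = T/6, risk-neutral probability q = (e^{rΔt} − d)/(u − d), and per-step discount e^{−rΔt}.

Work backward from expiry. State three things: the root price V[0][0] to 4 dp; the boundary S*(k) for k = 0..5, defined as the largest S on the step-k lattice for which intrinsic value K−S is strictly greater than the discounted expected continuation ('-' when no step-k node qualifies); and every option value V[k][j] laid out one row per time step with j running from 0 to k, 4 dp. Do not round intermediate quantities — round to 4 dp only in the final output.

Δt=0.29300, u=1.12038, d=0.89255, q=0.55863, disc=e^(-rΔt)=0.98056
k=6 terminal: V=max(K-S,0) → 31.5156 16.5205 0.0000 0.0000 0.0000 0.0000 0.0000
k=5: j=0 S=65.8163 intr=24.4437 cont=22.6891 V=24.4437[EX]; j=1 S=82.6166 intr=7.6434 cont=7.1499 V=7.6434[EX]; j=2 S=103.7055 intr=0.0000 cont=0.0000 V=0.0000[hold]; j=3 S=130.1775 intr=0.0000 cont=0.0000 V=0.0000[hold]; j=4 S=163.4067 intr=0.0000 cont=0.0000 V=0.0000[hold]; j=5 S=205.1182 intr=0.0000 cont=0.0000 V=0.0000[hold]  S*(5)=82.6166
k=4: j=0 S=73.7395 intr=16.5205 cont=14.7658 V=16.5205[EX]; j=1 S=92.5624 intr=0.0000 cont=3.3080 V=3.3080[hold]; j=2 S=116.1900 intr=0.0000 cont=0.0000 V=0.0000[hold]; j=3 S=145.8488 intr=0.0000 cont=0.0000 V=0.0000[hold]; j=4 S=183.0784 intr=0.0000 cont=0.0000 V=0.0000[hold]  S*(4)=73.7395
k=3: j=0 S=82.6166 intr=7.6434 cont=8.9619 V=8.9619[hold]; j=1 S=103.7055 intr=0.0000 cont=1.4317 V=1.4317[hold]; j=2 S=130.1775 intr=0.0000 cont=0.0000 V=0.0000[hold]; j=3 S=163.4067 intr=0.0000 cont=0.0000 V=0.0000[hold]  S*(3)=-
k=2: j=0 S=92.5624 intr=0.0000 cont=4.6629 V=4.6629[hold]; j=1 S=116.1900 intr=0.0000 cont=0.6196 V=0.6196[hold]; j=2 S=145.8488 intr=0.0000 cont=0.0000 V=0.0000[hold]  S*(2)=-
k=1: j=0 S=103.7055 intr=0.0000 cont=2.3575 V=2.3575[hold]; j=1 S=130.1775 intr=0.0000 cont=0.2682 V=0.2682[hold]  S*(1)=-
k=0: j=0 S=116.1900 intr=0.0000 cont=1.1672 V=1.1672[hold]  S*(0)=-

price = 1.1672
boundary = - - - - 73.7395 82.6166
tree:
1.1672
2.3575 0.2682
4.6629 0.6196 0.0000
8.9619 1.4317 0.0000 0.0000
16.5205 3.3080 0.0000 0.0000 0.0000
24.4437 7.6434 0.0000 0.0000 0.0000 0.0000
31.5156 16.5205 0.0000 0.0000 0.0000 0.0000 0.0000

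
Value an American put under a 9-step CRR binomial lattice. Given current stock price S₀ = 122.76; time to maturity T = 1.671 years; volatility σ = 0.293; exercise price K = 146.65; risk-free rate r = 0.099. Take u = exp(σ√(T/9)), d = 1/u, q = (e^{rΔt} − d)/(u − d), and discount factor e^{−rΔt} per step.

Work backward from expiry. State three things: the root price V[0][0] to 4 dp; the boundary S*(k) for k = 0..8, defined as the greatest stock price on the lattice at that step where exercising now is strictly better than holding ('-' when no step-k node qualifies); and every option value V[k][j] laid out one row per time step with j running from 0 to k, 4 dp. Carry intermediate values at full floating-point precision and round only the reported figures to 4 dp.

price = 26.0612
boundary = - 108.1999 95.3667 108.1999 95.3667 108.1999 95.3667 108.1999 122.7600
tree:
26.0612
38.4501 16.4744
51.2833 25.5397 9.3705
62.5944 38.4501 15.4938 4.5120
72.5639 51.2833 24.8477 8.1122 1.6212
81.3510 62.5944 38.4501 14.1929 3.2465 0.3020
89.0959 72.5639 51.2833 23.9536 6.4226 0.6712 0.0000
95.9222 81.3510 62.5944 38.4501 12.5119 1.4919 0.0000 0.0000
101.9388 89.0959 72.5639 51.2833 23.8900 3.3160 0.0000 0.0000 0.0000
107.2418 95.9222 81.3510 62.5944 38.4501 7.3706 0.0000 0.0000 0.0000 0.0000

Δt=0.18567, u=1.13457, d=0.88139, q=0.54175, disc=e^(-rΔt)=0.98179
k=9 terminal: V=max(K-S,0) → 107.2418 95.9222 81.3510 62.5944 38.4501 7.3706 0.0000 0.0000 0.0000 0.0000
k=8: j=0 S=44.7112 intr=101.9388 cont=99.2679 V=101.9388[EX]; j=1 S=57.5541 intr=89.0959 cont=86.4249 V=89.0959[EX]; j=2 S=74.0861 intr=72.5639 cont=69.8930 V=72.5639[EX]; j=3 S=95.3667 intr=51.2833 cont=48.6124 V=51.2833[EX]; j=4 S=122.7600 intr=23.8900 cont=21.2190 V=23.8900[EX]; j=5 S=158.0218 intr=0.0000 cont=3.3160 V=3.3160[hold]; j=6 S=203.4123 intr=0.0000 cont=0.0000 V=0.0000[hold]; j=7 S=261.8408 intr=0.0000 cont=0.0000 V=0.0000[hold]; j=8 S=337.0525 intr=0.0000 cont=0.0000 V=0.0000[hold]  S*(8)=122.7600
k=7: j=0 S=50.7278 intr=95.9222 cont=93.2512 V=95.9222[EX]; j=1 S=65.2990 intr=81.3510 cont=78.6801 V=81.3510[EX]; j=2 S=84.0556 intr=62.5944 cont=59.9235 V=62.5944[EX]; j=3 S=108.1999 intr=38.4501 cont=35.7792 V=38.4501[EX]; j=4 S=139.2794 intr=7.3706 cont=12.5119 V=12.5119[hold]; j=5 S=179.2863 intr=0.0000 cont=1.4919 V=1.4919[hold]; j=6 S=230.7848 intr=0.0000 cont=0.0000 V=0.0000[hold]; j=7 S=297.0759 intr=0.0000 cont=0.0000 V=0.0000[hold]  S*(7)=108.1999
k=6: j=0 S=57.5541 intr=89.0959 cont=86.4249 V=89.0959[EX]; j=1 S=74.0861 intr=72.5639 cont=69.8930 V=72.5639[EX]; j=2 S=95.3667 intr=51.2833 cont=48.6124 V=51.2833[EX]; j=3 S=122.7600 intr=23.8900 cont=23.9536 V=23.9536[hold]; j=4 S=158.0218 intr=0.0000 cont=6.4226 V=6.4226[hold]; j=5 S=203.4123 intr=0.0000 cont=0.6712 V=0.6712[hold]; j=6 S=261.8408 intr=0.0000 cont=0.0000 V=0.0000[hold]  S*(6)=95.3667
k=5: j=0 S=65.2990 intr=81.3510 cont=78.6801 V=81.3510[EX]; j=1 S=84.0556 intr=62.5944 cont=59.9235 V=62.5944[EX]; j=2 S=108.1999 intr=38.4501 cont=35.8130 V=38.4501[EX]; j=3 S=139.2794 intr=7.3706 cont=14.1929 V=14.1929[hold]; j=4 S=179.2863 intr=0.0000 cont=3.2465 V=3.2465[hold]; j=5 S=230.7848 intr=0.0000 cont=0.3020 V=0.3020[hold]  S*(5)=108.1999
k=4: j=0 S=74.0861 intr=72.5639 cont=69.8930 V=72.5639[EX]; j=1 S=95.3667 intr=51.2833 cont=48.6124 V=51.2833[EX]; j=2 S=122.7600 intr=23.8900 cont=24.8477 V=24.8477[hold]; j=3 S=158.0218 intr=0.0000 cont=8.1122 V=8.1122[hold]; j=4 S=203.4123 intr=0.0000 cont=1.6212 V=1.6212[hold]  S*(4)=95.3667
k=3: j=0 S=84.0556 intr=62.5944 cont=59.9235 V=62.5944[EX]; j=1 S=108.1999 intr=38.4501 cont=36.2886 V=38.4501[EX]; j=2 S=139.2794 intr=7.3706 cont=15.4938 V=15.4938[hold]; j=3 S=179.2863 intr=0.0000 cont=4.5120 V=4.5120[hold]  S*(3)=108.1999
k=2: j=0 S=95.3667 intr=51.2833 cont=48.6124 V=51.2833[EX]; j=1 S=122.7600 intr=23.8900 cont=25.5397 V=25.5397[hold]; j=2 S=158.0218 intr=0.0000 cont=9.3705 V=9.3705[hold]  S*(2)=95.3667
k=1: j=0 S=108.1999 intr=38.4501 cont=36.6566 V=38.4501[EX]; j=1 S=139.2794 intr=7.3706 cont=16.4744 V=16.4744[hold]  S*(1)=108.1999
k=0: j=0 S=122.7600 intr=23.8900 cont=26.0612 V=26.0612[hold]  S*(0)=-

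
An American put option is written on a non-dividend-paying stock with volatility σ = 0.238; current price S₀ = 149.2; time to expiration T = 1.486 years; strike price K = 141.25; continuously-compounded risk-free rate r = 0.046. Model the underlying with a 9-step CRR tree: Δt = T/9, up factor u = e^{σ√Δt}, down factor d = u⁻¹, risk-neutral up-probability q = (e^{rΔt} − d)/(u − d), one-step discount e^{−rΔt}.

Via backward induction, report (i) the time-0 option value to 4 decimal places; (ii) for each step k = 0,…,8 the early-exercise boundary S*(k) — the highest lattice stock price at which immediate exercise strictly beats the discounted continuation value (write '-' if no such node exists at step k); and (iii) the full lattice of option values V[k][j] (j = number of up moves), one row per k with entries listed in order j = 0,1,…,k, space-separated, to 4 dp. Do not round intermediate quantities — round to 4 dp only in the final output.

price = 9.9377
boundary = - - - - 101.3372 111.6269 101.3372 111.6269 122.9614
tree:
9.9377
14.7511 5.5553
21.2755 8.8300 2.5560
29.6908 13.6715 4.4048 0.8540
39.9128 20.5112 7.4377 1.6161 0.1496
49.2540 29.6231 12.2403 3.0284 0.3110 0.0000
57.7342 39.9128 19.4817 5.6074 0.6463 0.0000 0.0000
65.4326 49.2540 29.6231 10.2269 1.3434 0.0000 0.0000 0.0000
72.4214 57.7342 39.9128 18.2886 2.7921 0.0000 0.0000 0.0000 0.0000
78.7660 65.4326 49.2540 29.6231 5.8032 0.0000 0.0000 0.0000 0.0000 0.0000

Δt=0.16511  u=1.10154  d=0.90782  q=0.51520  discount=0.99243
step 9 (expiry): payoffs max(K−S,0) = 78.7660 65.4326 49.2540 29.6231 5.8032 0.0000 0.0000 0.0000 0.0000 0.0000
step 8: (k=8,j=0): S=68.8286, (K−S)⁺=72.4214, hold=71.3527 ⇒ V=72.4214 exercise | (k=8,j=1): S=83.5158, (K−S)⁺=57.7342, hold=56.6654 ⇒ V=57.7342 exercise | (k=8,j=2): S=101.3372, (K−S)⁺=39.9128, hold=38.8441 ⇒ V=39.9128 exercise | (k=8,j=3): S=122.9614, (K−S)⁺=18.2886, hold=17.2199 ⇒ V=18.2886 exercise | (k=8,j=4): S=149.2000, (K−S)⁺=0.0000, hold=2.7921 ⇒ V=2.7921 continue | (k=8,j=5): S=181.0376, (K−S)⁺=0.0000, hold=0.0000 ⇒ V=0.0000 continue | (k=8,j=6): S=219.6691, (K−S)⁺=0.0000, hold=0.0000 ⇒ V=0.0000 continue | (k=8,j=7): S=266.5440, (K−S)⁺=0.0000, hold=0.0000 ⇒ V=0.0000 continue | (k=8,j=8): S=323.4215, (K−S)⁺=0.0000, hold=0.0000 ⇒ V=0.0000 continue  boundary S*=122.9614
step 7: (k=7,j=0): S=75.8174, (K−S)⁺=65.4326, hold=64.3639 ⇒ V=65.4326 exercise | (k=7,j=1): S=91.9960, (K−S)⁺=49.2540, hold=48.1853 ⇒ V=49.2540 exercise | (k=7,j=2): S=111.6269, (K−S)⁺=29.6231, hold=28.5544 ⇒ V=29.6231 exercise | (k=7,j=3): S=135.4468, (K−S)⁺=5.8032, hold=10.2269 ⇒ V=10.2269 continue | (k=7,j=4): S=164.3497, (K−S)⁺=0.0000, hold=1.3434 ⇒ V=1.3434 continue | (k=7,j=5): S=199.4201, (K−S)⁺=0.0000, hold=0.0000 ⇒ V=0.0000 continue | (k=7,j=6): S=241.9741, (K−S)⁺=0.0000, hold=0.0000 ⇒ V=0.0000 continue | (k=7,j=7): S=293.6087, (K−S)⁺=0.0000, hold=0.0000 ⇒ V=0.0000 continue  boundary S*=111.6269
step 6: (k=6,j=0): S=83.5158, (K−S)⁺=57.7342, hold=56.6654 ⇒ V=57.7342 exercise | (k=6,j=1): S=101.3372, (K−S)⁺=39.9128, hold=38.8441 ⇒ V=39.9128 exercise | (k=6,j=2): S=122.9614, (K−S)⁺=18.2886, hold=19.4817 ⇒ V=19.4817 continue | (k=6,j=3): S=149.2000, (K−S)⁺=0.0000, hold=5.6074 ⇒ V=5.6074 continue | (k=6,j=4): S=181.0376, (K−S)⁺=0.0000, hold=0.6463 ⇒ V=0.6463 continue | (k=6,j=5): S=219.6691, (K−S)⁺=0.0000, hold=0.0000 ⇒ V=0.0000 continue | (k=6,j=6): S=266.5440, (K−S)⁺=0.0000, hold=0.0000 ⇒ V=0.0000 continue  boundary S*=101.3372
step 5: (k=5,j=0): S=91.9960, (K−S)⁺=49.2540, hold=48.1853 ⇒ V=49.2540 exercise | (k=5,j=1): S=111.6269, (K−S)⁺=29.6231, hold=29.1644 ⇒ V=29.6231 exercise | (k=5,j=2): S=135.4468, (K−S)⁺=5.8032, hold=12.2403 ⇒ V=12.2403 continue | (k=5,j=3): S=164.3497, (K−S)⁺=0.0000, hold=3.0284 ⇒ V=3.0284 continue | (k=5,j=4): S=199.4201, (K−S)⁺=0.0000, hold=0.3110 ⇒ V=0.3110 continue | (k=5,j=5): S=241.9741, (K−S)⁺=0.0000, hold=0.0000 ⇒ V=0.0000 continue  boundary S*=111.6269
step 4: (k=4,j=0): S=101.3372, (K−S)⁺=39.9128, hold=38.8441 ⇒ V=39.9128 exercise | (k=4,j=1): S=122.9614, (K−S)⁺=18.2886, hold=20.5112 ⇒ V=20.5112 continue | (k=4,j=2): S=149.2000, (K−S)⁺=0.0000, hold=7.4377 ⇒ V=7.4377 continue | (k=4,j=3): S=181.0376, (K−S)⁺=0.0000, hold=1.6161 ⇒ V=1.6161 continue | (k=4,j=4): S=219.6691, (K−S)⁺=0.0000, hold=0.1496 ⇒ V=0.1496 continue  boundary S*=101.3372
step 3: (k=3,j=0): S=111.6269, (K−S)⁺=29.6231, hold=29.6908 ⇒ V=29.6908 continue | (k=3,j=1): S=135.4468, (K−S)⁺=5.8032, hold=13.6715 ⇒ V=13.6715 continue | (k=3,j=2): S=164.3497, (K−S)⁺=0.0000, hold=4.4048 ⇒ V=4.4048 continue | (k=3,j=3): S=199.4201, (K−S)⁺=0.0000, hold=0.8540 ⇒ V=0.8540 continue  boundary S*=-
step 2: (k=2,j=0): S=122.9614, (K−S)⁺=18.2886, hold=21.2755 ⇒ V=21.2755 continue | (k=2,j=1): S=149.2000, (K−S)⁺=0.0000, hold=8.8300 ⇒ V=8.8300 continue | (k=2,j=2): S=181.0376, (K−S)⁺=0.0000, hold=2.5560 ⇒ V=2.5560 continue  boundary S*=-
step 1: (k=1,j=0): S=135.4468, (K−S)⁺=5.8032, hold=14.7511 ⇒ V=14.7511 continue | (k=1,j=1): S=164.3497, (K−S)⁺=0.0000, hold=5.5553 ⇒ V=5.5553 continue  boundary S*=-
step 0: (k=0,j=0): S=149.2000, (K−S)⁺=0.0000, hold=9.9377 ⇒ V=9.9377 continue  boundary S*=-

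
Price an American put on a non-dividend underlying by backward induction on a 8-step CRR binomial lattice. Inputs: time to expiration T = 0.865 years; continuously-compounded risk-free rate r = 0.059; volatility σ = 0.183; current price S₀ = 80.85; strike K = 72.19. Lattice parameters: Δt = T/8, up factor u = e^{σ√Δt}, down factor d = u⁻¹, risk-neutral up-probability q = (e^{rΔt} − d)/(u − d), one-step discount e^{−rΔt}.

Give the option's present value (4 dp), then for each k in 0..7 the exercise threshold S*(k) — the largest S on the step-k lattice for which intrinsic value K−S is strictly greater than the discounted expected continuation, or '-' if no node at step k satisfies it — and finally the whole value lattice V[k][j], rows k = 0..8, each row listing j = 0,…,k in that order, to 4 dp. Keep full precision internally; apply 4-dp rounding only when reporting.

Δt=0.10812, u=1.06202, d=0.94160, q=0.53811, disc=e^(-rΔt)=0.99364
k=8 terminal: V=max(K-S,0) → 22.2312 15.8420 8.6356 0.5075 0.0000 0.0000 0.0000 0.0000 0.0000
k=7: j=0 S=53.0573 intr=19.1327 cont=18.6736 V=19.1327[EX]; j=1 S=59.8428 intr=12.3472 cont=11.8881 V=12.3472[EX]; j=2 S=67.4962 intr=4.6938 cont=4.2347 V=4.6938[EX]; j=3 S=76.1284 intr=0.0000 cont=0.2329 V=0.2329[hold]; j=4 S=85.8645 intr=0.0000 cont=0.0000 V=0.0000[hold]; j=5 S=96.8458 intr=0.0000 cont=0.0000 V=0.0000[hold]; j=6 S=109.2315 intr=0.0000 cont=0.0000 V=0.0000[hold]; j=7 S=123.2012 intr=0.0000 cont=0.0000 V=0.0000[hold]  S*(7)=67.4962
k=6: j=0 S=56.3480 intr=15.8420 cont=15.3829 V=15.8420[EX]; j=1 S=63.5544 intr=8.6356 cont=8.1765 V=8.6356[EX]; j=2 S=71.6825 intr=0.5075 cont=2.2788 V=2.2788[hold]; j=3 S=80.8500 intr=0.0000 cont=0.1069 V=0.1069[hold]; j=4 S=91.1900 intr=0.0000 cont=0.0000 V=0.0000[hold]; j=5 S=102.8524 intr=0.0000 cont=0.0000 V=0.0000[hold]; j=6 S=116.0062 intr=0.0000 cont=0.0000 V=0.0000[hold]  S*(6)=63.5544
k=5: j=0 S=59.8428 intr=12.3472 cont=11.8881 V=12.3472[EX]; j=1 S=67.4962 intr=4.6938 cont=5.1818 V=5.1818[hold]; j=2 S=76.1284 intr=0.0000 cont=1.1030 V=1.1030[hold]; j=3 S=85.8645 intr=0.0000 cont=0.0491 V=0.0491[hold]; j=4 S=96.8458 intr=0.0000 cont=0.0000 V=0.0000[hold]; j=5 S=109.2315 intr=0.0000 cont=0.0000 V=0.0000[hold]  S*(5)=59.8428
k=4: j=0 S=63.5544 intr=8.6356 cont=8.4374 V=8.6356[EX]; j=1 S=71.6825 intr=0.5075 cont=2.9680 V=2.9680[hold]; j=2 S=80.8500 intr=0.0000 cont=0.5325 V=0.5325[hold]; j=3 S=91.1900 intr=0.0000 cont=0.0225 V=0.0225[hold]; j=4 S=102.8524 intr=0.0000 cont=0.0000 V=0.0000[hold]  S*(4)=63.5544
k=3: j=0 S=67.4962 intr=4.6938 cont=5.5503 V=5.5503[hold]; j=1 S=76.1284 intr=0.0000 cont=1.6469 V=1.6469[hold]; j=2 S=85.8645 intr=0.0000 cont=0.2564 V=0.2564[hold]; j=3 S=96.8458 intr=0.0000 cont=0.0103 V=0.0103[hold]  S*(3)=-
k=2: j=0 S=71.6825 intr=0.5075 cont=3.4279 V=3.4279[hold]; j=1 S=80.8500 intr=0.0000 cont=0.8930 V=0.8930[hold]; j=2 S=91.1900 intr=0.0000 cont=0.1232 V=0.1232[hold]  S*(2)=-
k=1: j=0 S=76.1284 intr=0.0000 cont=2.0507 V=2.0507[hold]; j=1 S=85.8645 intr=0.0000 cont=0.4757 V=0.4757[hold]  S*(1)=-
k=0: j=0 S=80.8500 intr=0.0000 cont=1.1955 V=1.1955[hold]  S*(0)=-

price = 1.1955
boundary = - - - - 63.5544 59.8428 63.5544 67.4962
tree:
1.1955
2.0507 0.4757
3.4279 0.8930 0.1232
5.5503 1.6469 0.2564 0.0103
8.6356 2.9680 0.5325 0.0225 0.0000
12.3472 5.1818 1.1030 0.0491 0.0000 0.0000
15.8420 8.6356 2.2788 0.1069 0.0000 0.0000 0.0000
19.1327 12.3472 4.6938 0.2329 0.0000 0.0000 0.0000 0.0000
22.2312 15.8420 8.6356 0.5075 0.0000 0.0000 0.0000 0.0000 0.0000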